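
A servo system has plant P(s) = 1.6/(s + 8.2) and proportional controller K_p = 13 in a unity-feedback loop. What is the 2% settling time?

Closed-loop transfer function: T(s) = K_p·P(s)/(1 + K_p·P(s)) = 20.8/(s + 8.2 + 20.8) = 20.8/(s + 29).
Time constant τ = 1/29 = 0.03448 s, so the 2% settling time is about 4τ = 0.138 s.

T_s ≈ 0.138 s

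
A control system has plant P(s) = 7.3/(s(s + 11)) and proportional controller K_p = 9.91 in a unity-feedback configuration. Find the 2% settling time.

From 1 + K_pP(s) = 0: s² + 11s + 72.34 = 0 ⇒ ω_n = 8.505, ζ = 0.6466.
2% settling time T_s ≈ 4/(ζω_n) = 4/5.5 = 0.727 s.

T_s ≈ 0.727 s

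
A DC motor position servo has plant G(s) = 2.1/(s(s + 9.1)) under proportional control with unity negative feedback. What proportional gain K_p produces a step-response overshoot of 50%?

From %OS = 100·exp(−πζ/√(1−ζ²)) = 50%, ζ = −ln(0.5)/√(π²+ln²(0.5)) = 0.2155.
Characteristic equation s² + 9.1s + 2.1K_p = 0 gives ζ = 9.1/(2√(2.1K_p)).
Setting ζ = 0.2155: √(2.1K_p) = 9.1/(2·0.2155) = 21.12, so K_p = 446/2.1 = 212.

K_p = 212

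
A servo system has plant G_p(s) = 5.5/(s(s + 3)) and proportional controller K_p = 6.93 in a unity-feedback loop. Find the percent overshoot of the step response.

45.5%

The closed-loop denominator s² + 3s + 38.11 gives ω_n = √38.11 = 6.174 and ζ = 3/(2ω_n) = 0.243.
%OS = 100·exp(−πζ/√(1−ζ²)) = 100·exp(−π·0.243/√0.941) = 45.5%.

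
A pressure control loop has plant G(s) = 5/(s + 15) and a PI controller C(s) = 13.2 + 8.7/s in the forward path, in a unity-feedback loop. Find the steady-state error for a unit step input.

0

The open loop C(s)G(s) has a pole at the origin (type 1), so the static position error constant is infinite and e_ss = 1/(1+∞) = 0.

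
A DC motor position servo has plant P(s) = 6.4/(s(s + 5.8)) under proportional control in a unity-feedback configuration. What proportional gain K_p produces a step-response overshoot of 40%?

K_p = 16.8

From %OS = 100·exp(−πζ/√(1−ζ²)) = 40%, ζ = −ln(0.4)/√(π²+ln²(0.4)) = 0.28.
Characteristic equation s² + 5.8s + 6.4K_p = 0 gives ζ = 5.8/(2√(6.4K_p)).
Setting ζ = 0.28: √(6.4K_p) = 5.8/(2·0.28) = 10.36, so K_p = 107.3/6.4 = 16.8.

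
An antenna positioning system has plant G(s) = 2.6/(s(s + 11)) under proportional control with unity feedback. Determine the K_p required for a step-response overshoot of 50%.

K_p = 251

From %OS = 100·exp(−πζ/√(1−ζ²)) = 50%, ζ = −ln(0.5)/√(π²+ln²(0.5)) = 0.2155.
Characteristic equation s² + 11s + 2.6K_p = 0 gives ζ = 11/(2√(2.6K_p)).
Setting ζ = 0.2155: √(2.6K_p) = 11/(2·0.2155) = 25.53, so K_p = 651.7/2.6 = 251.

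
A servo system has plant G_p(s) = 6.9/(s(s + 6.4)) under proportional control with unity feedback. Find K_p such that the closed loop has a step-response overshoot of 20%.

K_p = 7.14

From %OS = 100·exp(−πζ/√(1−ζ²)) = 20%, ζ = −ln(0.2)/√(π²+ln²(0.2)) = 0.4559.
Characteristic equation s² + 6.4s + 6.9K_p = 0 gives ζ = 6.4/(2√(6.9K_p)).
Setting ζ = 0.4559: √(6.9K_p) = 6.4/(2·0.4559) = 7.018, so K_p = 49.26/6.9 = 7.14.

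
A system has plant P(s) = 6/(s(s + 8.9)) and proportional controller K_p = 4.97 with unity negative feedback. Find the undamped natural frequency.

ω_n = 5.46 rad/s

The closed-loop denominator is s(s+8.9) + 4.97·6 = s² + 8.9s + 29.82.
Matching s² + 2ζω_n s + ω_n²: ω_n = √29.82 = 5.461 rad/s and 2ζω_n = 8.9, so ζ = 8.9/(2·5.461) = 0.815.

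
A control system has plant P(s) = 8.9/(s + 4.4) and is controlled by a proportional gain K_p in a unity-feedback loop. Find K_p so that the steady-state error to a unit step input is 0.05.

K_p = 9.39

For a type-0 loop with proportional control, e_ss = 1/(1 + K_p·P(0)).
P(0) = 2.023. Require 1/(1 + K_p·2.023) = 0.05, so 1 + 2.023·K_p = 20.
K_p = (20 − 1)/2.023 = 9.39.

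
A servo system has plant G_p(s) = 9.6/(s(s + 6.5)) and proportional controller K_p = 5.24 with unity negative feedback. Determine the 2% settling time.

T_s ≈ 1.23 s

From 1 + K_pG_p(s) = 0: s² + 6.5s + 50.3 = 0 ⇒ ω_n = 7.093, ζ = 0.4582.
2% settling time T_s ≈ 4/(ζω_n) = 4/3.25 = 1.23 s.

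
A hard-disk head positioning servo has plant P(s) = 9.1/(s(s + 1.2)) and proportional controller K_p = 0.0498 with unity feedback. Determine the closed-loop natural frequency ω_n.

ω_n = 0.673 rad/s

1 + K_p·P(s) = 0 gives s² + 1.2s + 0.4532 = 0.
Matching s² + 2ζω_n s + ω_n²: ω_n = √0.4532 = 0.6732 rad/s and 2ζω_n = 1.2, so ζ = 1.2/(2·0.6732) = 0.891.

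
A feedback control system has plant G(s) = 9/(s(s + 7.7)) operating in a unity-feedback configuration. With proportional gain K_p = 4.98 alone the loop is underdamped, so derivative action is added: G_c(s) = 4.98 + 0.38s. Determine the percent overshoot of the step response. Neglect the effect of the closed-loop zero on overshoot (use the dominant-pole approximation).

Forward path: (4.98 + 0.38s)·9/(s(s+7.7)). The closed-loop characteristic equation is s² + (7.7 + 9·0.38)s + 9·4.98 = 0.
That is s² + 11.12s + 44.82 = 0, so ω_n = 6.695 rad/s and ζ = 11.12/(2·6.695) = 0.8305.
%OS = 100·exp(−πζ/√(1−ζ²)) = 0.924%.

0.924%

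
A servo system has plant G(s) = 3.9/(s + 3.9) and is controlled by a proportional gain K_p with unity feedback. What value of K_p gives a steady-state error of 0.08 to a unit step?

K_p = 11.5

For a type-0 loop with proportional control, e_ss = 1/(1 + K_p·G(0)).
G(0) = 1. Require 1/(1 + K_p·1) = 0.08, so 1 + 1·K_p = 12.5.
K_p = (12.5 − 1)/1 = 11.5.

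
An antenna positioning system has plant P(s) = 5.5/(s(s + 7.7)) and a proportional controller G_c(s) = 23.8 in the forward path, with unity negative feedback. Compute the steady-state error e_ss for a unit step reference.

0

The open loop G_c(s)P(s) has a pole at the origin (type 1), so the static position error constant is infinite and e_ss = 1/(1+∞) = 0.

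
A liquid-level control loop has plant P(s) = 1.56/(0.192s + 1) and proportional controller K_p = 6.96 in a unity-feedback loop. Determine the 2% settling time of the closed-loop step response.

Closed loop: T(s) = K_p·P/(1+K_p·P) = 10.86/(0.192s + 1 + 10.86), with pole at s = −(1 + 10.86)/0.192 = −61.76.
τ = 1/61.76 = 0.01619 s, so 2% settling time ≈ 4τ = 0.0648 s.

T_s ≈ 0.0648 s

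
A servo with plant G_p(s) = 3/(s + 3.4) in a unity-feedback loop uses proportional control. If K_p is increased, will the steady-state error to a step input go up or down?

decrease

The position error constant K_pos = K_p·G_p(0) grows with K_p, and e_ss = 1/(1+K_pos) falls.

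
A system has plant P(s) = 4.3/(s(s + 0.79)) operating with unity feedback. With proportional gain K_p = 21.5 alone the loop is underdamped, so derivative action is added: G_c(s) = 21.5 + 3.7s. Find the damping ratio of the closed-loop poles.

Forward path: (21.5 + 3.7s)·4.3/(s(s+0.79)). The closed-loop characteristic equation is s² + (0.79 + 4.3·3.7)s + 4.3·21.5 = 0.
That is s² + 16.7s + 92.45 = 0, so ω_n = 9.615 rad/s and ζ = 16.7/(2·9.615) = 0.8684.

ζ = 0.868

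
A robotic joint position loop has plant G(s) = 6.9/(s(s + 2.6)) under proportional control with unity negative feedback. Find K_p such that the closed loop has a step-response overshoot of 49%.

K_p = 5

From %OS = 100·exp(−πζ/√(1−ζ²)) = 49%, ζ = −ln(0.49)/√(π²+ln²(0.49)) = 0.2214.
Characteristic equation s² + 2.6s + 6.9K_p = 0 gives ζ = 2.6/(2√(6.9K_p)).
Setting ζ = 0.2214: √(6.9K_p) = 2.6/(2·0.2214) = 5.871, so K_p = 34.47/6.9 = 5.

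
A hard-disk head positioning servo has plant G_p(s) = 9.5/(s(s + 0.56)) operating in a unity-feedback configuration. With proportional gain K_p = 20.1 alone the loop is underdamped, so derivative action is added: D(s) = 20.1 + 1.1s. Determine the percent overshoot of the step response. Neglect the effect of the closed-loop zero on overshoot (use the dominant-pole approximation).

Forward path: (20.1 + 1.1s)·9.5/(s(s+0.56)). The closed-loop characteristic equation is s² + (0.56 + 9.5·1.1)s + 9.5·20.1 = 0.
That is s² + 11.01s + 191 = 0, so ω_n = 13.82 rad/s and ζ = 11.01/(2·13.82) = 0.3984.
%OS = 100·exp(−πζ/√(1−ζ²)) = 25.6%.

25.6%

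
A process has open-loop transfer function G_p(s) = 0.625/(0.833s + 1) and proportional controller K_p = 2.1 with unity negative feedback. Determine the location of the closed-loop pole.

Closed loop: T(s) = K_p·G_p/(1+K_p·G_p) = 1.312/(0.833s + 1 + 1.312), with pole at s = −(1 + 1.312)/0.833 = −2.776.

s = -2.776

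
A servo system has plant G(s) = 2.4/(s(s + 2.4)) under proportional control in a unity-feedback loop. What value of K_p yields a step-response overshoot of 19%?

From %OS = 100·exp(−πζ/√(1−ζ²)) = 19%, ζ = −ln(0.19)/√(π²+ln²(0.19)) = 0.4673.
Characteristic equation s² + 2.4s + 2.4K_p = 0 gives ζ = 2.4/(2√(2.4K_p)).
Setting ζ = 0.4673: √(2.4K_p) = 2.4/(2·0.4673) = 2.568, so K_p = 6.593/2.4 = 2.75.

K_p = 2.75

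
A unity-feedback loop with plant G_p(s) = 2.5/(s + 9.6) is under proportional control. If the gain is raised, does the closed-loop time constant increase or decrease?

decrease

Closed-loop pole is at s = −(9.6+K_p·2.5); larger K_p moves it further left, so τ = 1/(9.6+K_p·2.5) decreases.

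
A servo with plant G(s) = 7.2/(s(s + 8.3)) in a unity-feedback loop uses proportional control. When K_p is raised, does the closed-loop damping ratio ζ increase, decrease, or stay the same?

decrease

ζ = 8.3/(2√(7.2K_p)); increasing K_p raises the denominator, so ζ falls.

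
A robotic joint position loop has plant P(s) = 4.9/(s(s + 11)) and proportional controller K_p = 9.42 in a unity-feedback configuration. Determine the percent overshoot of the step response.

1.31%

From 1 + K_pP(s) = 0: s² + 11s + 46.16 = 0 ⇒ ω_n = 6.794, ζ = 0.8095.
%OS = 100·exp(−πζ/√(1−ζ²)) = 100·exp(−π·0.8095/√0.3446) = 1.31%.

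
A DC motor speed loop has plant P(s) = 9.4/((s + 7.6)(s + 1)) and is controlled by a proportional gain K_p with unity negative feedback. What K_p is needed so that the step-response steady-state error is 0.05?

Steady-state error for a unit step on this type-0 loop is 1/(1 + K_p·P(0)).
P(0) = 1.237. Require 1/(1 + K_p·1.237) = 0.05, so 1 + 1.237·K_p = 20.
K_p = (20 − 1)/1.237 = 15.4.

K_p = 15.4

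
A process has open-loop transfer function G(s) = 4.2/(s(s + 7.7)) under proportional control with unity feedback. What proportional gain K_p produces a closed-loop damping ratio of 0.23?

K_p = 66.7

Closed-loop characteristic equation: s² + 7.7s + K_p·4.2 = 0.
So ω_n = √(4.2K_p) and 2ζω_n = 7.7, giving ζ = 7.7/(2√(4.2K_p)).
Setting ζ = 0.23: √(4.2K_p) = 7.7/(2·0.23) = 16.74, so K_p = 280.2/4.2 = 66.7.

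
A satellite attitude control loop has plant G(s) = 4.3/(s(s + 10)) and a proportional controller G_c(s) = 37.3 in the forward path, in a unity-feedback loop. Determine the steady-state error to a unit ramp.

The loop has one pole at the origin (type 1). Velocity error constant K_v = lim_{s→0} s·G_c(s)G(s) = 37.3·4.3/10 = 16.04.
Steady-state error to a unit ramp: e_ss = 1/K_v = 0.0623.

0.0623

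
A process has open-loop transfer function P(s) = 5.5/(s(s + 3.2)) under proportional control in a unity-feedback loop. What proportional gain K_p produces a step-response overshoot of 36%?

From %OS = 100·exp(−πζ/√(1−ζ²)) = 36%, ζ = −ln(0.36)/√(π²+ln²(0.36)) = 0.3093.
Characteristic equation s² + 3.2s + 5.5K_p = 0 gives ζ = 3.2/(2√(5.5K_p)).
Setting ζ = 0.3093: √(5.5K_p) = 3.2/(2·0.3093) = 5.174, so K_p = 26.77/5.5 = 4.87.

K_p = 4.87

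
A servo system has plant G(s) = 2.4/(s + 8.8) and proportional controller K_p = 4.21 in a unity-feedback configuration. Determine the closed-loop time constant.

τ = 0.0529 s

Closed-loop transfer function: T(s) = K_p·G(s)/(1 + K_p·G(s)) = 10.1/(s + 8.8 + 10.1) = 10.1/(s + 18.9).
Time constant τ = 1/18.9 = 0.0529 s.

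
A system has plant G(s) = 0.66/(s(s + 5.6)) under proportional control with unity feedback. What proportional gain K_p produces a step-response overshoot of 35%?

K_p = 118

From %OS = 100·exp(−πζ/√(1−ζ²)) = 35%, ζ = −ln(0.35)/√(π²+ln²(0.35)) = 0.3169.
Characteristic equation s² + 5.6s + 0.66K_p = 0 gives ζ = 5.6/(2√(0.66K_p)).
Setting ζ = 0.3169: √(0.66K_p) = 5.6/(2·0.3169) = 8.834, so K_p = 78.05/0.66 = 118.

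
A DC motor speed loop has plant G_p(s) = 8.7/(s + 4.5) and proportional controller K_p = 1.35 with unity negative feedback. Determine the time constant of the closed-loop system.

Closed-loop transfer function: T(s) = K_p·G_p(s)/(1 + K_p·G_p(s)) = 11.74/(s + 4.5 + 11.74) = 11.74/(s + 16.24).
Time constant τ = 1/16.24 = 0.0616 s.

τ = 0.0616 s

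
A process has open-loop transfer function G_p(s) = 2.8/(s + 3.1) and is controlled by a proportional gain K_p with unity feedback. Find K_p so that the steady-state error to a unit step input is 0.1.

For a type-0 loop with proportional control, e_ss = 1/(1 + K_p·G_p(0)).
G_p(0) = 0.9032. Require 1/(1 + K_p·0.9032) = 0.1, so 1 + 0.9032·K_p = 10.
K_p = (10 − 1)/0.9032 = 9.96.

K_p = 9.96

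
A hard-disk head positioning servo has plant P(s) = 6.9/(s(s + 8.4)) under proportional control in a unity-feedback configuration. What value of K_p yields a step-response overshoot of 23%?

K_p = 14.2

From %OS = 100·exp(−πζ/√(1−ζ²)) = 23%, ζ = −ln(0.23)/√(π²+ln²(0.23)) = 0.4237.
Characteristic equation s² + 8.4s + 6.9K_p = 0 gives ζ = 8.4/(2√(6.9K_p)).
Setting ζ = 0.4237: √(6.9K_p) = 8.4/(2·0.4237) = 9.912, so K_p = 98.24/6.9 = 14.2.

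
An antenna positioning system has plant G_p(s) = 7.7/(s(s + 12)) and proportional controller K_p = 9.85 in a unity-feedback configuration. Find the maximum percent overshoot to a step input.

5.05%

From 1 + K_pG_p(s) = 0: s² + 12s + 75.84 = 0 ⇒ ω_n = 8.709, ζ = 0.689.
%OS = 100·exp(−πζ/√(1−ζ²)) = 100·exp(−π·0.689/√0.5253) = 5.05%.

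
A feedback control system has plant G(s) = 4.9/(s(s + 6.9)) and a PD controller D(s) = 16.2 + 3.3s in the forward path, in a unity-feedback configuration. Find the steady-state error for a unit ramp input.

0.0869

The loop has one pole at the origin (type 1). Velocity error constant K_v = lim_{s→0} s·D(s)G(s) = 16.2·4.9/6.9 = 11.5.
Steady-state error to a unit ramp: e_ss = 1/K_v = 0.0869.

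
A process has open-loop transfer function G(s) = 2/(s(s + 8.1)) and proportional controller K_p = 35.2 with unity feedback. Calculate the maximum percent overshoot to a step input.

From 1 + K_pG(s) = 0: s² + 8.1s + 70.4 = 0 ⇒ ω_n = 8.39, ζ = 0.4827.
%OS = 100·exp(−πζ/√(1−ζ²)) = 100·exp(−π·0.4827/√0.767) = 17.7%.

17.7%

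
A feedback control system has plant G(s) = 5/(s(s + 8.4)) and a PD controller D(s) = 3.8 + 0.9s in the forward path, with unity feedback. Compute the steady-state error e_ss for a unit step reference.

The open loop D(s)G(s) has a pole at the origin (type 1), so the static position error constant is infinite and e_ss = 1/(1+∞) = 0.

0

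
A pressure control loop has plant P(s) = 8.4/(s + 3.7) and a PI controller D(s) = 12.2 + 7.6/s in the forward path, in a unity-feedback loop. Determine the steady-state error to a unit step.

0

The open loop D(s)P(s) has a pole at the origin (type 1), so the static position error constant is infinite and e_ss = 1/(1+∞) = 0.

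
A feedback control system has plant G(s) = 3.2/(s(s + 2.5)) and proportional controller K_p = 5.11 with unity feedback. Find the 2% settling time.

From 1 + K_pG(s) = 0: s² + 2.5s + 16.35 = 0 ⇒ ω_n = 4.044, ζ = 0.3091.
2% settling time T_s ≈ 4/(ζω_n) = 4/1.25 = 3.2 s.

T_s ≈ 3.2 s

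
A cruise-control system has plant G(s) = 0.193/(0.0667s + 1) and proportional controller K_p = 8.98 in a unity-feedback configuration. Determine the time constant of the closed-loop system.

τ = 0.0244 s

Closed loop: T(s) = K_p·G/(1+K_p·G) = 1.733/(0.0667s + 1 + 1.733), with pole at s = −(1 + 1.733)/0.0667 = −40.98.
Closed-loop time constant τ = 1/40.98 = 0.0244 s.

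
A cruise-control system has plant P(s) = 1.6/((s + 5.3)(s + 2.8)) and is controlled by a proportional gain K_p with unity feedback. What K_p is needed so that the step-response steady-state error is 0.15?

K_p = 52.6

Steady-state error for a unit step on this type-0 loop is 1/(1 + K_p·P(0)).
P(0) = 0.1078. Require 1/(1 + K_p·0.1078) = 0.15, so 1 + 0.1078·K_p = 6.667.
K_p = (6.667 − 1)/0.1078 = 52.6.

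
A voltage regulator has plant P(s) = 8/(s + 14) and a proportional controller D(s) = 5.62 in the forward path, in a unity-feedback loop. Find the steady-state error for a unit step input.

The loop is type 0. Static position error constant K_pos = D(0)·P(0) = 5.62·0.5714 = 3.211.
Steady-state error to a unit step: e_ss = 1/(1+K_pos) = 1/4.211 = 0.237.

0.237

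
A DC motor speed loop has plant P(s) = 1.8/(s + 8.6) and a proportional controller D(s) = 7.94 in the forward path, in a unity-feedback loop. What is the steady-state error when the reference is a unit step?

0.376

The loop is type 0. Static position error constant K_pos = D(0)·P(0) = 7.94·0.2093 = 1.662.
Steady-state error to a unit step: e_ss = 1/(1+K_pos) = 1/2.662 = 0.376.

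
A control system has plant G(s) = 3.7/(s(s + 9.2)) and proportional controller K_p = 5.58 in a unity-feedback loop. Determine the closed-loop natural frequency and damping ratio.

ω_n = 4.54 rad/s, ζ = 1.01

With unity feedback the closed-loop characteristic equation is s² + 9.2s + 5.58·3.7 = s² + 9.2s + 20.65 = 0.
So ω_n² = 20.65 ⇒ ω_n = 4.544 rad/s, and ζ = 9.2/(2ω_n) = 1.01.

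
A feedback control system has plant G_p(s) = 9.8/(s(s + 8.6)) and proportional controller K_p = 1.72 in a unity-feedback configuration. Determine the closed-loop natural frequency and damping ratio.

With unity feedback the closed-loop characteristic equation is s² + 8.6s + 1.72·9.8 = s² + 8.6s + 16.86 = 0.
So ω_n² = 16.86 ⇒ ω_n = 4.106 rad/s, and ζ = 8.6/(2ω_n) = 1.05.

ω_n = 4.11 rad/s, ζ = 1.05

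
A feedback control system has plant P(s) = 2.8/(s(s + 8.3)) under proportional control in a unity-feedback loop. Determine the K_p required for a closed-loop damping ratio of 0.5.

Closed-loop characteristic equation: s² + 8.3s + K_p·2.8 = 0.
So ω_n = √(2.8K_p) and 2ζω_n = 8.3, giving ζ = 8.3/(2√(2.8K_p)).
Setting ζ = 0.5: √(2.8K_p) = 8.3/(2·0.5) = 8.3, so K_p = 68.89/2.8 = 24.6.

K_p = 24.6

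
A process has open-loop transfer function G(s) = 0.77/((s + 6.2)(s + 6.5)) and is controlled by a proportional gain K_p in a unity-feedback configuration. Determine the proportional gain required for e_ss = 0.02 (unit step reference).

The loop is type 0, so e_ss(step) = 1/(1 + K_pos) with K_pos = K_p·G(0).
G(0) = 0.01911. Require 1/(1 + K_p·0.01911) = 0.02, so 1 + 0.01911·K_p = 50.
K_p = (50 − 1)/0.01911 = 2560.

K_p = 2560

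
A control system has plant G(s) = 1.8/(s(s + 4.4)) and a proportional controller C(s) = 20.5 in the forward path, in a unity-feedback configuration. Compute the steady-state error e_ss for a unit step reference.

The open loop C(s)G(s) has a pole at the origin (type 1), so the static position error constant is infinite and e_ss = 1/(1+∞) = 0.

0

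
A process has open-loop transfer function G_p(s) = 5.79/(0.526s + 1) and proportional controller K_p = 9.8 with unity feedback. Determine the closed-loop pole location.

Closed loop: T(s) = K_p·G_p/(1+K_p·G_p) = 56.74/(0.526s + 1 + 56.74), with pole at s = −(1 + 56.74)/0.526 = −109.8.

s = -109.8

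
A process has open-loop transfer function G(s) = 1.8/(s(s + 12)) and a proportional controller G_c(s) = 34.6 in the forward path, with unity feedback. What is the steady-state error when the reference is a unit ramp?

0.193

The loop has one pole at the origin (type 1). Velocity error constant K_v = lim_{s→0} s·G_c(s)G(s) = 34.6·1.8/12 = 5.19.
Steady-state error to a unit ramp: e_ss = 1/K_v = 0.193.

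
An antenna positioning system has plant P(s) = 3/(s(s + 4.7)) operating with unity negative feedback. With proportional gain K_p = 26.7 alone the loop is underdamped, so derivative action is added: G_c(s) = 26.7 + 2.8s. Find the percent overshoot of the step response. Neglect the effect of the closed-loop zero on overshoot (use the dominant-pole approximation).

3.43%

Forward path: (26.7 + 2.8s)·3/(s(s+4.7)). The closed-loop characteristic equation is s² + (4.7 + 3·2.8)s + 3·26.7 = 0.
That is s² + 13.1s + 80.1 = 0, so ω_n = 8.95 rad/s and ζ = 13.1/(2·8.95) = 0.7319.
%OS = 100·exp(−πζ/√(1−ζ²)) = 3.43%.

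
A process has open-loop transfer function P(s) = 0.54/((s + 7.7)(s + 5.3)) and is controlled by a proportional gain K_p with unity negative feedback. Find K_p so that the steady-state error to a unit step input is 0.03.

K_p = 2440

Steady-state error for a unit step on this type-0 loop is 1/(1 + K_p·P(0)).
P(0) = 0.01323. Require 1/(1 + K_p·0.01323) = 0.03, so 1 + 0.01323·K_p = 33.33.
K_p = (33.33 − 1)/0.01323 = 2440.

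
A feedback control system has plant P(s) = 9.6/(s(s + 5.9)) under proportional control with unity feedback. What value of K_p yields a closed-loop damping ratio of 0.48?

Closed-loop characteristic equation: s² + 5.9s + K_p·9.6 = 0.
So ω_n = √(9.6K_p) and 2ζω_n = 5.9, giving ζ = 5.9/(2√(9.6K_p)).
Setting ζ = 0.48: √(9.6K_p) = 5.9/(2·0.48) = 6.146, so K_p = 37.77/9.6 = 3.93.

K_p = 3.93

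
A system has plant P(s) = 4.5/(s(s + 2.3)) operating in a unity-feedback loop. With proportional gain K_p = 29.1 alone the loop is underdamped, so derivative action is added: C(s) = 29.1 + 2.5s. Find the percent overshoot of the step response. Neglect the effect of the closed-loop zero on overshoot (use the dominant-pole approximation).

Forward path: (29.1 + 2.5s)·4.5/(s(s+2.3)). The closed-loop characteristic equation is s² + (2.3 + 4.5·2.5)s + 4.5·29.1 = 0.
That is s² + 13.55s + 131 = 0, so ω_n = 11.44 rad/s and ζ = 13.55/(2·11.44) = 0.592.
%OS = 100·exp(−πζ/√(1−ζ²)) = 9.95%.

9.95%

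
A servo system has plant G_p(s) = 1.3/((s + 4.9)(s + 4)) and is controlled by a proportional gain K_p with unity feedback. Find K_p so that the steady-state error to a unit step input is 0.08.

K_p = 173

Steady-state error for a unit step on this type-0 loop is 1/(1 + K_p·G_p(0)).
G_p(0) = 0.06633. Require 1/(1 + K_p·0.06633) = 0.08, so 1 + 0.06633·K_p = 12.5.
K_p = (12.5 − 1)/0.06633 = 173.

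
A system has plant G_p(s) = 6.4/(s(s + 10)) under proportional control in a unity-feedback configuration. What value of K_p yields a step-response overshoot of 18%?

K_p = 17

From %OS = 100·exp(−πζ/√(1−ζ²)) = 18%, ζ = −ln(0.18)/√(π²+ln²(0.18)) = 0.4791.
Characteristic equation s² + 10s + 6.4K_p = 0 gives ζ = 10/(2√(6.4K_p)).
Setting ζ = 0.4791: √(6.4K_p) = 10/(2·0.4791) = 10.44, so K_p = 108.9/6.4 = 17.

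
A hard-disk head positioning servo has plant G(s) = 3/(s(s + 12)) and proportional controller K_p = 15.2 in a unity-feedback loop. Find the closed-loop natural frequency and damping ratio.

ω_n = 6.75 rad/s, ζ = 0.889

The closed-loop denominator is s(s+12) + 15.2·3 = s² + 12s + 45.6.
Matching s² + 2ζω_n s + ω_n²: ω_n = √45.6 = 6.753 rad/s and 2ζω_n = 12, so ζ = 12/(2·6.753) = 0.889.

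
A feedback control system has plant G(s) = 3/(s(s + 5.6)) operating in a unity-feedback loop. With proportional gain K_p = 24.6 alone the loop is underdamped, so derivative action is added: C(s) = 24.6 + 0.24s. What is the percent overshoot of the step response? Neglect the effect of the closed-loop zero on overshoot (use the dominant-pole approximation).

28.9%

Forward path: (24.6 + 0.24s)·3/(s(s+5.6)). The closed-loop characteristic equation is s² + (5.6 + 3·0.24)s + 3·24.6 = 0.
That is s² + 6.32s + 73.8 = 0, so ω_n = 8.591 rad/s and ζ = 6.32/(2·8.591) = 0.3678.
%OS = 100·exp(−πζ/√(1−ζ²)) = 28.9%.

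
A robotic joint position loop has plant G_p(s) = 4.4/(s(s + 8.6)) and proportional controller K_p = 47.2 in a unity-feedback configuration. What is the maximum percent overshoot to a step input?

37.5%

The closed-loop denominator s² + 8.6s + 207.7 gives ω_n = √207.7 = 14.41 and ζ = 8.6/(2ω_n) = 0.2984.
%OS = 100·exp(−πζ/√(1−ζ²)) = 100·exp(−π·0.2984/√0.911) = 37.5%.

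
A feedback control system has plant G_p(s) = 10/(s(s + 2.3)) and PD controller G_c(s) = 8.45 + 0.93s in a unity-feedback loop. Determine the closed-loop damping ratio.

Forward path: (8.45 + 0.93s)·10/(s(s+2.3)). The closed-loop characteristic equation is s² + (2.3 + 10·0.93)s + 10·8.45 = 0.
That is s² + 11.6s + 84.5 = 0, so ω_n = 9.192 rad/s and ζ = 11.6/(2·9.192) = 0.631.

ζ = 0.631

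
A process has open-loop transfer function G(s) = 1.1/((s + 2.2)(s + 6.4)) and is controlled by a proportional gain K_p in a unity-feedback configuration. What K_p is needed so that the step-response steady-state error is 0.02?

K_p = 627

For a type-0 loop with proportional control, e_ss = 1/(1 + K_p·G(0)).
G(0) = 0.07812. Require 1/(1 + K_p·0.07812) = 0.02, so 1 + 0.07812·K_p = 50.
K_p = (50 − 1)/0.07812 = 627.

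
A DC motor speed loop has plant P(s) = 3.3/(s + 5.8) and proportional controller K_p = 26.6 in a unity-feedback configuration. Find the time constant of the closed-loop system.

Closed-loop transfer function: T(s) = K_p·P(s)/(1 + K_p·P(s)) = 87.78/(s + 5.8 + 87.78) = 87.78/(s + 93.58).
Time constant τ = 1/93.58 = 0.0107 s.

τ = 0.0107 s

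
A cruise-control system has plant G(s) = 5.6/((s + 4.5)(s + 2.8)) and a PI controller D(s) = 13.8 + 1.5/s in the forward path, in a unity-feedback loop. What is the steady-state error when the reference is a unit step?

The open loop D(s)G(s) has a pole at the origin (type 1), so the static position error constant is infinite and e_ss = 1/(1+∞) = 0.

0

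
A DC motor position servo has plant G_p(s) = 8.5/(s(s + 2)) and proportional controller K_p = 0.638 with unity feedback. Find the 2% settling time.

T_s ≈ 4 s

From 1 + K_pG_p(s) = 0: s² + 2s + 5.423 = 0 ⇒ ω_n = 2.329, ζ = 0.4294.
2% settling time T_s ≈ 4/(ζω_n) = 4/1 = 4 s.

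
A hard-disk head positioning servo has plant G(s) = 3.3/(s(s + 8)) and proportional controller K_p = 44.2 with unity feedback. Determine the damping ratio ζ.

1 + K_p·G(s) = 0 gives s² + 8s + 145.9 = 0.
Matching s² + 2ζω_n s + ω_n²: ω_n = √145.9 = 12.08 rad/s and 2ζω_n = 8, so ζ = 8/(2·12.08) = 0.331.

ζ = 0.331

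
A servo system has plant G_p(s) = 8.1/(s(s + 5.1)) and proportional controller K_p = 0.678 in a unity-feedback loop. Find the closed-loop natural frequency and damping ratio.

ω_n = 2.34 rad/s, ζ = 1.09

The closed-loop denominator is s(s+5.1) + 0.678·8.1 = s² + 5.1s + 5.492.
So ω_n² = 5.492 ⇒ ω_n = 2.343 rad/s, and ζ = 5.1/(2ω_n) = 1.09.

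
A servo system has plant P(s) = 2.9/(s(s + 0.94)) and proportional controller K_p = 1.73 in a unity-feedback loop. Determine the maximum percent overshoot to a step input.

51%

From 1 + K_pP(s) = 0: s² + 0.94s + 5.017 = 0 ⇒ ω_n = 2.24, ζ = 0.2098.
%OS = 100·exp(−πζ/√(1−ζ²)) = 100·exp(−π·0.2098/√0.956) = 51%.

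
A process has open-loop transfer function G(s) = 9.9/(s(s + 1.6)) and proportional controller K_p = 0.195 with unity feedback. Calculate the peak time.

The closed-loop denominator s² + 1.6s + 1.931 gives ω_n = √1.931 = 1.389 and ζ = 1.6/(2ω_n) = 0.5758.
Damped frequency ω_d = ω_n√(1−ζ²) = 1.136 rad/s, so peak time T_p = π/ω_d = 2.77 s.

T_p = 2.77 s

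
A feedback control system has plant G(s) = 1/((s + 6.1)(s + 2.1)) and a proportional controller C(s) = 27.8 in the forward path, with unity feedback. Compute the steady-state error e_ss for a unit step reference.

The loop is type 0. Static position error constant K_pos = C(0)·G(0) = 27.8·0.07806 = 2.17.
Steady-state error to a unit step: e_ss = 1/(1+K_pos) = 1/3.17 = 0.315.

0.315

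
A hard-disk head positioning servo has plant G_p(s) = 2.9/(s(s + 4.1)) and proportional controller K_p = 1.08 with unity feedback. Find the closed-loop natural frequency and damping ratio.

The closed-loop denominator is s(s+4.1) + 1.08·2.9 = s² + 4.1s + 3.132.
So ω_n² = 3.132 ⇒ ω_n = 1.77 rad/s, and ζ = 4.1/(2ω_n) = 1.16.

ω_n = 1.77 rad/s, ζ = 1.16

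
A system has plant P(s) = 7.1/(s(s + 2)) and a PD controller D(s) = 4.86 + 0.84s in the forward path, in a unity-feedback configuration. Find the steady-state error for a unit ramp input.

The loop has one pole at the origin (type 1). Velocity error constant K_v = lim_{s→0} s·D(s)P(s) = 4.86·7.1/2 = 17.25.
Steady-state error to a unit ramp: e_ss = 1/K_v = 0.058.

0.058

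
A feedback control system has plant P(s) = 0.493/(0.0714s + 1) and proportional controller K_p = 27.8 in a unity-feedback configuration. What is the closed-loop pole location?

Closed loop: T(s) = K_p·P/(1+K_p·P) = 13.71/(0.0714s + 1 + 13.71), with pole at s = −(1 + 13.71)/0.0714 = −206.

s = -206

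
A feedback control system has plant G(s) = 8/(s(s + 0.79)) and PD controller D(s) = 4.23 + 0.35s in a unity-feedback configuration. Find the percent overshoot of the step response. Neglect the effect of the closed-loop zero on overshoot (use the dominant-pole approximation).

36.1%

Forward path: (4.23 + 0.35s)·8/(s(s+0.79)). The closed-loop characteristic equation is s² + (0.79 + 8·0.35)s + 8·4.23 = 0.
That is s² + 3.59s + 33.84 = 0, so ω_n = 5.817 rad/s and ζ = 3.59/(2·5.817) = 0.3086.
%OS = 100·exp(−πζ/√(1−ζ²)) = 36.1%.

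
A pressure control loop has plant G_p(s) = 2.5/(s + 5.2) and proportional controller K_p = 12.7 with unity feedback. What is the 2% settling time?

T_s ≈ 0.108 s

Closed-loop transfer function: T(s) = K_p·G_p(s)/(1 + K_p·G_p(s)) = 31.75/(s + 5.2 + 31.75) = 31.75/(s + 36.95).
Time constant τ = 1/36.95 = 0.02706 s, so the 2% settling time is about 4τ = 0.108 s.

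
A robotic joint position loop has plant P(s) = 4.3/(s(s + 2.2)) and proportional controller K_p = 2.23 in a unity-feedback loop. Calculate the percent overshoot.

30.3%

From 1 + K_pP(s) = 0: s² + 2.2s + 9.589 = 0 ⇒ ω_n = 3.097, ζ = 0.3552.
%OS = 100·exp(−πζ/√(1−ζ²)) = 100·exp(−π·0.3552/√0.8738) = 30.3%.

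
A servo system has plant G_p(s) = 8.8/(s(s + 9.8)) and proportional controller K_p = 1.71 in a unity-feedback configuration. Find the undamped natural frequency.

ω_n = 3.88 rad/s

The closed-loop denominator is s(s+9.8) + 1.71·8.8 = s² + 9.8s + 15.05.
Matching s² + 2ζω_n s + ω_n²: ω_n = √15.05 = 3.879 rad/s and 2ζω_n = 9.8, so ζ = 9.8/(2·3.879) = 1.26.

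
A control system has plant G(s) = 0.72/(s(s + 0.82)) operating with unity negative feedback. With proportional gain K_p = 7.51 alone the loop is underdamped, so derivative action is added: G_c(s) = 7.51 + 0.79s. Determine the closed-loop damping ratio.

ζ = 0.299

Forward path: (7.51 + 0.79s)·0.72/(s(s+0.82)). The closed-loop characteristic equation is s² + (0.82 + 0.72·0.79)s + 0.72·7.51 = 0.
That is s² + 1.389s + 5.407 = 0, so ω_n = 2.325 rad/s and ζ = 1.389/(2·2.325) = 0.2986.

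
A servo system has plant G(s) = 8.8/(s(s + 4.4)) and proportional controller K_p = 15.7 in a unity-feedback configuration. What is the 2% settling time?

T_s ≈ 1.82 s

Closed-loop characteristic equation: s² + 4.4s + 138.2 = 0, so ω_n = 11.75 rad/s and ζ = 4.4/(2·11.75) = 0.1872.
2% settling time T_s ≈ 4/(ζω_n) = 4/2.2 = 1.82 s.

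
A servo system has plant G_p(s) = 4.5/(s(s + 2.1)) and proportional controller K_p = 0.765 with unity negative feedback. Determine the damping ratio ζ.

ζ = 0.566

1 + K_p·G_p(s) = 0 gives s² + 2.1s + 3.442 = 0.
Matching s² + 2ζω_n s + ω_n²: ω_n = √3.442 = 1.855 rad/s and 2ζω_n = 2.1, so ζ = 2.1/(2·1.855) = 0.566.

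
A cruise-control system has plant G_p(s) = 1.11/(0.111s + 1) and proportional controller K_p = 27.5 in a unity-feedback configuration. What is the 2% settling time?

Closed loop: T(s) = K_p·G_p/(1+K_p·G_p) = 30.53/(0.111s + 1 + 30.53), with pole at s = −(1 + 30.53)/0.111 = −284.
τ = 1/284 = 0.003521 s, so 2% settling time ≈ 4τ = 0.0141 s.

T_s ≈ 0.0141 s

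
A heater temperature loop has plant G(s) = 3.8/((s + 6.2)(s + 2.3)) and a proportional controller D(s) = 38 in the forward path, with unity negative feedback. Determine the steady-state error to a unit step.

The loop is type 0. Static position error constant K_pos = D(0)·G(0) = 38·0.2665 = 10.13.
Steady-state error to a unit step: e_ss = 1/(1+K_pos) = 1/11.13 = 0.0899.

0.0899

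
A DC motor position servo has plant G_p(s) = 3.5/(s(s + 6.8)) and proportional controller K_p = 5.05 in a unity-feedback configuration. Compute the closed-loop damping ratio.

ζ = 0.809

With unity feedback the closed-loop characteristic equation is s² + 6.8s + 5.05·3.5 = s² + 6.8s + 17.68 = 0.
So ω_n² = 17.68 ⇒ ω_n = 4.204 rad/s, and ζ = 6.8/(2ω_n) = 0.809.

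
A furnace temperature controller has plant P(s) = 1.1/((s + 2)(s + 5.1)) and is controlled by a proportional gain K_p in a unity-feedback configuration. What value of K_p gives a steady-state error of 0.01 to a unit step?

K_p = 918

Steady-state error for a unit step on this type-0 loop is 1/(1 + K_p·P(0)).
P(0) = 0.1078. Require 1/(1 + K_p·0.1078) = 0.01, so 1 + 0.1078·K_p = 100.
K_p = (100 − 1)/0.1078 = 918.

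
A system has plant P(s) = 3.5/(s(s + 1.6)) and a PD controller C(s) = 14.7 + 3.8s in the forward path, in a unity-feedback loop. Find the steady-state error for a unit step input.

0

The open loop C(s)P(s) has a pole at the origin (type 1), so the static position error constant is infinite and e_ss = 1/(1+∞) = 0.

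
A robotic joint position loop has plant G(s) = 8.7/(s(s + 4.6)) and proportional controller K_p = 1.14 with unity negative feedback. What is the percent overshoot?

3.48%

From 1 + K_pG(s) = 0: s² + 4.6s + 9.918 = 0 ⇒ ω_n = 3.149, ζ = 0.7303.
%OS = 100·exp(−πζ/√(1−ζ²)) = 100·exp(−π·0.7303/√0.4666) = 3.48%.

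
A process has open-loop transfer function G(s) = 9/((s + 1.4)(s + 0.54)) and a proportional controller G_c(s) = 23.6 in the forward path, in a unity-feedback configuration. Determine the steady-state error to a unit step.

0.00355

The loop is type 0. Static position error constant K_pos = G_c(0)·G(0) = 23.6·11.9 = 281.
Steady-state error to a unit step: e_ss = 1/(1+K_pos) = 1/282 = 0.00355.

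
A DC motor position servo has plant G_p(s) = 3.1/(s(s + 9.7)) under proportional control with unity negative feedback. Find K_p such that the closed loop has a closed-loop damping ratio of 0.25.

K_p = 121

Closed-loop characteristic equation: s² + 9.7s + K_p·3.1 = 0.
So ω_n = √(3.1K_p) and 2ζω_n = 9.7, giving ζ = 9.7/(2√(3.1K_p)).
Setting ζ = 0.25: √(3.1K_p) = 9.7/(2·0.25) = 19.4, so K_p = 376.4/3.1 = 121.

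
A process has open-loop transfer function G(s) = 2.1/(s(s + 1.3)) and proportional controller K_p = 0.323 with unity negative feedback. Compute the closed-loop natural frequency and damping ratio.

ω_n = 0.824 rad/s, ζ = 0.789

1 + K_p·G(s) = 0 gives s² + 1.3s + 0.6783 = 0.
So ω_n² = 0.6783 ⇒ ω_n = 0.8236 rad/s, and ζ = 1.3/(2ω_n) = 0.789.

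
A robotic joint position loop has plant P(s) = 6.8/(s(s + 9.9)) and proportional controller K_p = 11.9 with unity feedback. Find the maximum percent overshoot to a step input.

The closed-loop denominator s² + 9.9s + 80.92 gives ω_n = √80.92 = 8.996 and ζ = 9.9/(2ω_n) = 0.5503.
%OS = 100·exp(−πζ/√(1−ζ²)) = 100·exp(−π·0.5503/√0.6972) = 12.6%.

12.6%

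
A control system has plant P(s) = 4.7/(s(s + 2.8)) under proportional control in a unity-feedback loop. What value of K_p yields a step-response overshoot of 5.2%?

From %OS = 100·exp(−πζ/√(1−ζ²)) = 5.2%, ζ = −ln(0.052)/√(π²+ln²(0.052)) = 0.6853.
Characteristic equation s² + 2.8s + 4.7K_p = 0 gives ζ = 2.8/(2√(4.7K_p)).
Setting ζ = 0.6853: √(4.7K_p) = 2.8/(2·0.6853) = 2.043, so K_p = 4.173/4.7 = 0.888.

K_p = 0.888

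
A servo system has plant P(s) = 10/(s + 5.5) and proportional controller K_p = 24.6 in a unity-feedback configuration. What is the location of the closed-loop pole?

s = -251.5

Closed-loop transfer function: T(s) = K_p·P(s)/(1 + K_p·P(s)) = 246/(s + 5.5 + 246) = 246/(s + 251.5).
The closed-loop pole is at s = −251.5.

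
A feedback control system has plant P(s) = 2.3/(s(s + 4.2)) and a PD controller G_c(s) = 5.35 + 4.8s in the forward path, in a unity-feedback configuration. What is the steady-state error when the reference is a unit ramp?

0.341

The loop has one pole at the origin (type 1). Velocity error constant K_v = lim_{s→0} s·G_c(s)P(s) = 5.35·2.3/4.2 = 2.93.
Steady-state error to a unit ramp: e_ss = 1/K_v = 0.341.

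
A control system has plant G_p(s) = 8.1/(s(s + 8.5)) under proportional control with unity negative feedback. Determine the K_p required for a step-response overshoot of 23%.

From %OS = 100·exp(−πζ/√(1−ζ²)) = 23%, ζ = −ln(0.23)/√(π²+ln²(0.23)) = 0.4237.
Characteristic equation s² + 8.5s + 8.1K_p = 0 gives ζ = 8.5/(2√(8.1K_p)).
Setting ζ = 0.4237: √(8.1K_p) = 8.5/(2·0.4237) = 10.03, so K_p = 100.6/8.1 = 12.4.

K_p = 12.4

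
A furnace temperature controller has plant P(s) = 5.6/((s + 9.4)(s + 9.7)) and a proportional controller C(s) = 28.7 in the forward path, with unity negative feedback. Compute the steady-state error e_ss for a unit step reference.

0.362

The loop is type 0. Static position error constant K_pos = C(0)·P(0) = 28.7·0.06142 = 1.763.
Steady-state error to a unit step: e_ss = 1/(1+K_pos) = 1/2.763 = 0.362.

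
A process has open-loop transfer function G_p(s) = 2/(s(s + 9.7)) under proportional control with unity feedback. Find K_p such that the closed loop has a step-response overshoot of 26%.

From %OS = 100·exp(−πζ/√(1−ζ²)) = 26%, ζ = −ln(0.26)/√(π²+ln²(0.26)) = 0.3941.
Characteristic equation s² + 9.7s + 2K_p = 0 gives ζ = 9.7/(2√(2K_p)).
Setting ζ = 0.3941: √(2K_p) = 9.7/(2·0.3941) = 12.31, so K_p = 151.5/2 = 75.7.

K_p = 75.7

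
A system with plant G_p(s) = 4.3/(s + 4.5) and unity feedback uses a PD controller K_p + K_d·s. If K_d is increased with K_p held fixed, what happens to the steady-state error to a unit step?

unchanged

At s = 0 the derivative term contributes nothing: C(0) = K_p regardless of K_d, so K_pos = K_p·G_p(0) and e_ss are unchanged.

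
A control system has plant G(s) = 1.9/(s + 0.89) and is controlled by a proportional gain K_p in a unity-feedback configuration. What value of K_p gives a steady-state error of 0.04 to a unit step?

K_p = 11.2

Steady-state error for a unit step on this type-0 loop is 1/(1 + K_p·G(0)).
G(0) = 2.135. Require 1/(1 + K_p·2.135) = 0.04, so 1 + 2.135·K_p = 25.
K_p = (25 − 1)/2.135 = 11.2.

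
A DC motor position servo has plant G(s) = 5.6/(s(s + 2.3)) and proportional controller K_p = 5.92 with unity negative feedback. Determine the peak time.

T_p = 0.557 s

From 1 + K_pG(s) = 0: s² + 2.3s + 33.15 = 0 ⇒ ω_n = 5.758, ζ = 0.1997.
Damped frequency ω_d = ω_n√(1−ζ²) = 5.642 rad/s, so peak time T_p = π/ω_d = 0.557 s.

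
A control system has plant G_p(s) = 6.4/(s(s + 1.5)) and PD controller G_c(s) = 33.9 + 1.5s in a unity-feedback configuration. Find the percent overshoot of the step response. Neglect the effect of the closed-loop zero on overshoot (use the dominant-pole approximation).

27.9%

Forward path: (33.9 + 1.5s)·6.4/(s(s+1.5)). The closed-loop characteristic equation is s² + (1.5 + 6.4·1.5)s + 6.4·33.9 = 0.
That is s² + 11.1s + 217 = 0, so ω_n = 14.73 rad/s and ζ = 11.1/(2·14.73) = 0.3768.
%OS = 100·exp(−πζ/√(1−ζ²)) = 27.9%.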